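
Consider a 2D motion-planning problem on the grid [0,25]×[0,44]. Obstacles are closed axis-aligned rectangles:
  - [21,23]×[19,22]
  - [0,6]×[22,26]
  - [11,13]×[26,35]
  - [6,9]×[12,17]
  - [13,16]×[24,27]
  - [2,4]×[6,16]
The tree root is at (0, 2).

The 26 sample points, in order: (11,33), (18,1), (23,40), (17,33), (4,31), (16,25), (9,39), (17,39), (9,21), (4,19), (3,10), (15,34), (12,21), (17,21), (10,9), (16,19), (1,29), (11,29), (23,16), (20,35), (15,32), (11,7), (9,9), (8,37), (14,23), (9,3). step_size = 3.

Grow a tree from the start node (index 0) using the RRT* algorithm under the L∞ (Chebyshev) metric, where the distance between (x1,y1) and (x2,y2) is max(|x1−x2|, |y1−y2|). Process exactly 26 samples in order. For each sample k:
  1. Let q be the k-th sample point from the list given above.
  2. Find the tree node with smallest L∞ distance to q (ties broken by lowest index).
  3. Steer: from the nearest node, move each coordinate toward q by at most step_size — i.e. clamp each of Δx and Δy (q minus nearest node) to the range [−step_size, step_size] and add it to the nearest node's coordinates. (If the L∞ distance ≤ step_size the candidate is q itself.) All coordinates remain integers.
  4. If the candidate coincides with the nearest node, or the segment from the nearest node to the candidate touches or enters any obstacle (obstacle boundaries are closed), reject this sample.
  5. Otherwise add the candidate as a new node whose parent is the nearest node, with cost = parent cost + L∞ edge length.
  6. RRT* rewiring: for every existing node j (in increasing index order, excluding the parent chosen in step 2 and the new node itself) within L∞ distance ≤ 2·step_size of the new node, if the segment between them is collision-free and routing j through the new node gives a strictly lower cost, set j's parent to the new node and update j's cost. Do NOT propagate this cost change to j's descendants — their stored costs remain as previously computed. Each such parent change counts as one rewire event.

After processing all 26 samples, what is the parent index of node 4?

Parent of node 4: 3

1. q=(11,33) nearest=0 d=31 new=(3,5) → add node 1 parent=0 cost=3
2. q=(18,1) nearest=1 d=15 new=(6,2) → add node 2 parent=1 cost=6
3. q=(23,40) nearest=1 d=35 new=(6,8) → blocked by [2,4]×[6,16], reject
4. q=(17,33) nearest=1 d=28 new=(6,8) → blocked by [2,4]×[6,16], reject
5. q=(4,31) nearest=1 d=26 new=(4,8) → blocked by [2,4]×[6,16], reject
6. q=(16,25) nearest=1 d=20 new=(6,8) → blocked by [2,4]×[6,16], reject
7. q=(9,39) nearest=1 d=34 new=(6,8) → blocked by [2,4]×[6,16], reject
8. q=(17,39) nearest=1 d=34 new=(6,8) → blocked by [2,4]×[6,16], reject
9. q=(9,21) nearest=1 d=16 new=(6,8) → blocked by [2,4]×[6,16], reject
10. q=(4,19) nearest=1 d=14 new=(4,8) → blocked by [2,4]×[6,16], reject
11. q=(3,10) nearest=1 d=5 new=(3,8) → blocked by [2,4]×[6,16], reject
12. q=(15,34) nearest=1 d=29 new=(6,8) → blocked by [2,4]×[6,16], reject
13. q=(12,21) nearest=1 d=16 new=(6,8) → blocked by [2,4]×[6,16], reject
14. q=(17,21) nearest=1 d=16 new=(6,8) → blocked by [2,4]×[6,16], reject
15. q=(10,9) nearest=1 d=7 new=(6,8) → blocked by [2,4]×[6,16], reject
16. q=(16,19) nearest=1 d=14 new=(6,8) → blocked by [2,4]×[6,16], reject
17. q=(1,29) nearest=1 d=24 new=(1,8) → blocked by [2,4]×[6,16], reject
18. q=(11,29) nearest=1 d=24 new=(6,8) → blocked by [2,4]×[6,16], reject
19. q=(23,16) nearest=2 d=17 new=(9,5) → add node 3 parent=2 cost=9
20. q=(20,35) nearest=1 d=30 new=(6,8) → blocked by [2,4]×[6,16], reject
21. q=(15,32) nearest=1 d=27 new=(6,8) → blocked by [2,4]×[6,16], reject
22. q=(11,7) nearest=3 d=2 new=(11,7) → add node 4 parent=3 cost=11
23. q=(9,9) nearest=4 d=2 new=(9,9) → add node 5 parent=4 cost=13
24. q=(8,37) nearest=5 d=28 new=(8,12) → blocked by [6,9]×[12,17], reject
25. q=(14,23) nearest=5 d=14 new=(12,12) → add node 6 parent=5 cost=16
26. q=(9,3) nearest=3 d=2 new=(9,3) → add node 7 parent=3 cost=11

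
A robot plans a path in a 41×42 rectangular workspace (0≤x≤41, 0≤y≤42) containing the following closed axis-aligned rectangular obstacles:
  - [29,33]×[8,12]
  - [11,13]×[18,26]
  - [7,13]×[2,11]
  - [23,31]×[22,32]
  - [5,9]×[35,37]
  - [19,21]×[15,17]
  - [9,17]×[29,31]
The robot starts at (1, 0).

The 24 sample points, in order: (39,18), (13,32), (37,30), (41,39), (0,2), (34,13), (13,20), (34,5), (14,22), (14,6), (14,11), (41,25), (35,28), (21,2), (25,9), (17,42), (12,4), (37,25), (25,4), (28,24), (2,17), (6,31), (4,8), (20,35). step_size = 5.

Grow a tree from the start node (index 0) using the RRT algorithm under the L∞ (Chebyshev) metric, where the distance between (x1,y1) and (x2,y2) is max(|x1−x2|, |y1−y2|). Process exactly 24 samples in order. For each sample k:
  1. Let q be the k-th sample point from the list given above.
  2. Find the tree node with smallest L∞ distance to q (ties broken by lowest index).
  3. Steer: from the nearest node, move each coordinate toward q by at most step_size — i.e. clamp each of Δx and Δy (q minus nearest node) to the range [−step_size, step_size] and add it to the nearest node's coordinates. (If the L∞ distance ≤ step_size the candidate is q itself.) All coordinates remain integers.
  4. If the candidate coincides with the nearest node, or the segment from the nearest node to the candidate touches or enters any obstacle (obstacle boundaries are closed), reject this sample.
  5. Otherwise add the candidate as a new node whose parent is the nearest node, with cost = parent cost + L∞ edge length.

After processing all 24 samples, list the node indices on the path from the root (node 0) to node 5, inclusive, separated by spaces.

Path: 0 1 3 5

1. q=(39,18) nearest=0 d=38 new=(6,5) → add node 1 parent=0 cost=5
2. q=(13,32) nearest=1 d=27 new=(11,10) → blocked by [7,13]×[2,11], reject
3. q=(37,30) nearest=1 d=31 new=(11,10) → blocked by [7,13]×[2,11], reject
4. q=(41,39) nearest=1 d=35 new=(11,10) → blocked by [7,13]×[2,11], reject
5. q=(0,2) nearest=0 d=2 new=(0,2) → add node 2 parent=0 cost=2
6. q=(34,13) nearest=1 d=28 new=(11,10) → blocked by [7,13]×[2,11], reject
7. q=(13,20) nearest=1 d=15 new=(11,10) → blocked by [7,13]×[2,11], reject
8. q=(34,5) nearest=1 d=28 new=(11,5) → blocked by [7,13]×[2,11], reject
9. q=(14,22) nearest=1 d=17 new=(11,10) → blocked by [7,13]×[2,11], reject
10. q=(14,6) nearest=1 d=8 new=(11,6) → blocked by [7,13]×[2,11], reject
11. q=(14,11) nearest=1 d=8 new=(11,10) → blocked by [7,13]×[2,11], reject
12. q=(41,25) nearest=1 d=35 new=(11,10) → blocked by [7,13]×[2,11], reject
13. q=(35,28) nearest=1 d=29 new=(11,10) → blocked by [7,13]×[2,11], reject
14. q=(21,2) nearest=1 d=15 new=(11,2) → blocked by [7,13]×[2,11], reject
15. q=(25,9) nearest=1 d=19 new=(11,9) → blocked by [7,13]×[2,11], reject
16. q=(17,42) nearest=1 d=37 new=(11,10) → blocked by [7,13]×[2,11], reject
17. q=(12,4) nearest=1 d=6 new=(11,4) → blocked by [7,13]×[2,11], reject
18. q=(37,25) nearest=1 d=31 new=(11,10) → blocked by [7,13]×[2,11], reject
19. q=(25,4) nearest=1 d=19 new=(11,4) → blocked by [7,13]×[2,11], reject
20. q=(28,24) nearest=1 d=22 new=(11,10) → blocked by [7,13]×[2,11], reject
21. q=(2,17) nearest=1 d=12 new=(2,10) → add node 3 parent=1 cost=10
22. q=(6,31) nearest=3 d=21 new=(6,15) → add node 4 parent=3 cost=15
23. q=(4,8) nearest=3 d=2 new=(4,8) → add node 5 parent=3 cost=12
24. q=(20,35) nearest=4 d=20 new=(11,20) → blocked by [11,13]×[18,26], reject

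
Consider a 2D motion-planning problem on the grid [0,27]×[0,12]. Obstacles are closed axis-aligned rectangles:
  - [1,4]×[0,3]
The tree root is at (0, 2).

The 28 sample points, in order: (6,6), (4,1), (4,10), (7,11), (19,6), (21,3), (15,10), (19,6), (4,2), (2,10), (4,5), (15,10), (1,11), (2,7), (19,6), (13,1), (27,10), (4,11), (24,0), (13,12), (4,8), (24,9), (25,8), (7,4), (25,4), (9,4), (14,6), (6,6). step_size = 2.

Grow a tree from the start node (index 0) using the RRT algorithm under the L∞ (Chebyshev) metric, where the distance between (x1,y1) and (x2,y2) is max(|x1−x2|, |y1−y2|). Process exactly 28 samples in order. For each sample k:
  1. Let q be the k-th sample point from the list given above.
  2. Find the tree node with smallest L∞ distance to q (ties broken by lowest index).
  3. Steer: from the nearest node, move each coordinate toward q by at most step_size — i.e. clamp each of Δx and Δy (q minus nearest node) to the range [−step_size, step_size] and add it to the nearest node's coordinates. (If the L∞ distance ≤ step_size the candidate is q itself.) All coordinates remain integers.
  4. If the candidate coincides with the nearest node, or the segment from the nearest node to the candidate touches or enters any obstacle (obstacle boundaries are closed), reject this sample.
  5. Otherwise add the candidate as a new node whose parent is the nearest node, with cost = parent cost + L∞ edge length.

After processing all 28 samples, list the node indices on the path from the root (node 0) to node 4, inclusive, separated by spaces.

1. q=(6,6) nearest=0 d=6 new=(2,4) → blocked by [1,4]×[0,3], reject
2. q=(4,1) nearest=0 d=4 new=(2,1) → blocked by [1,4]×[0,3], reject
3. q=(4,10) nearest=0 d=8 new=(2,4) → blocked by [1,4]×[0,3], reject
4. q=(7,11) nearest=0 d=9 new=(2,4) → blocked by [1,4]×[0,3], reject
5. q=(19,6) nearest=0 d=19 new=(2,4) → blocked by [1,4]×[0,3], reject
6. q=(21,3) nearest=0 d=21 new=(2,3) → blocked by [1,4]×[0,3], reject
7. q=(15,10) nearest=0 d=15 new=(2,4) → blocked by [1,4]×[0,3], reject
8. q=(19,6) nearest=0 d=19 new=(2,4) → blocked by [1,4]×[0,3], reject
9. q=(4,2) nearest=0 d=4 new=(2,2) → blocked by [1,4]×[0,3], reject
10. q=(2,10) nearest=0 d=8 new=(2,4) → blocked by [1,4]×[0,3], reject
11. q=(4,5) nearest=0 d=4 new=(2,4) → blocked by [1,4]×[0,3], reject
12. q=(15,10) nearest=0 d=15 new=(2,4) → blocked by [1,4]×[0,3], reject
13. q=(1,11) nearest=0 d=9 new=(1,4) → add node 1 parent=0 cost=2
14. q=(2,7) nearest=1 d=3 new=(2,6) → add node 2 parent=1 cost=4
15. q=(19,6) nearest=2 d=17 new=(4,6) → add node 3 parent=2 cost=6
16. q=(13,1) nearest=3 d=9 new=(6,4) → add node 4 parent=3 cost=8
17. q=(27,10) nearest=4 d=21 new=(8,6) → add node 5 parent=4 cost=10
18. q=(4,11) nearest=2 d=5 new=(4,8) → add node 6 parent=2 cost=6
19. q=(24,0) nearest=5 d=16 new=(10,4) → add node 7 parent=5 cost=12
20. q=(13,12) nearest=5 d=6 new=(10,8) → add node 8 parent=5 cost=12
21. q=(4,8) nearest=6 d=0 → coincident, reject
22. q=(24,9) nearest=7 d=14 new=(12,6) → add node 9 parent=7 cost=14
23. q=(25,8) nearest=9 d=13 new=(14,8) → add node 10 parent=9 cost=16
24. q=(7,4) nearest=4 d=1 new=(7,4) → add node 11 parent=4 cost=9
25. q=(25,4) nearest=10 d=11 new=(16,6) → add node 12 parent=10 cost=18
26. q=(9,4) nearest=7 d=1 new=(9,4) → add node 13 parent=7 cost=13
27. q=(14,6) nearest=9 d=2 new=(14,6) → add node 14 parent=9 cost=16
28. q=(6,6) nearest=3 d=2 new=(6,6) → add node 15 parent=3 cost=8

Path: 0 1 2 3 4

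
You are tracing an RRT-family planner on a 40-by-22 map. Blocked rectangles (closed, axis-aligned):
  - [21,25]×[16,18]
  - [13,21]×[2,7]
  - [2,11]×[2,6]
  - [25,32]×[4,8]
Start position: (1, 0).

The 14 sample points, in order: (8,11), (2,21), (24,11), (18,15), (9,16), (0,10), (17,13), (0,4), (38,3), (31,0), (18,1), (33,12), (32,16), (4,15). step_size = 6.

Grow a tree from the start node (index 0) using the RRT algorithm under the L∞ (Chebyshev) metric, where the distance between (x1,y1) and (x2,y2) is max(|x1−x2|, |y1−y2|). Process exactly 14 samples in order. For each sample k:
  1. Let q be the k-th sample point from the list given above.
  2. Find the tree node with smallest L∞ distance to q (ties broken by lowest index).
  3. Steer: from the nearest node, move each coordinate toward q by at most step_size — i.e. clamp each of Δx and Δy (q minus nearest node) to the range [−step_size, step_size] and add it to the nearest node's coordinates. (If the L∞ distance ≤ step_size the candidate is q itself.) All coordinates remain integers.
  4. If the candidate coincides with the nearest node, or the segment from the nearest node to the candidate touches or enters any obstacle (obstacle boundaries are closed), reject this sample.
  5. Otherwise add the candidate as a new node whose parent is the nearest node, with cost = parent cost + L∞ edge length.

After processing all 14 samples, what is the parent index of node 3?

Parent of node 3: 0

1. q=(8,11) nearest=0 d=11 new=(7,6) → blocked by [2,11]×[2,6], reject
2. q=(2,21) nearest=0 d=21 new=(2,6) → blocked by [2,11]×[2,6], reject
3. q=(24,11) nearest=0 d=23 new=(7,6) → blocked by [2,11]×[2,6], reject
4. q=(18,15) nearest=0 d=17 new=(7,6) → blocked by [2,11]×[2,6], reject
5. q=(9,16) nearest=0 d=16 new=(7,6) → blocked by [2,11]×[2,6], reject
6. q=(0,10) nearest=0 d=10 new=(0,6) → add node 1 parent=0 cost=6
7. q=(17,13) nearest=0 d=16 new=(7,6) → blocked by [2,11]×[2,6], reject
8. q=(0,4) nearest=1 d=2 new=(0,4) → add node 2 parent=1 cost=8
9. q=(38,3) nearest=0 d=37 new=(7,3) → blocked by [2,11]×[2,6], reject
10. q=(31,0) nearest=0 d=30 new=(7,0) → add node 3 parent=0 cost=6
11. q=(18,1) nearest=3 d=11 new=(13,1) → add node 4 parent=3 cost=12
12. q=(33,12) nearest=4 d=20 new=(19,7) → blocked by [13,21]×[2,7], reject
13. q=(32,16) nearest=4 d=19 new=(19,7) → blocked by [13,21]×[2,7], reject
14. q=(4,15) nearest=1 d=9 new=(4,12) → add node 5 parent=1 cost=12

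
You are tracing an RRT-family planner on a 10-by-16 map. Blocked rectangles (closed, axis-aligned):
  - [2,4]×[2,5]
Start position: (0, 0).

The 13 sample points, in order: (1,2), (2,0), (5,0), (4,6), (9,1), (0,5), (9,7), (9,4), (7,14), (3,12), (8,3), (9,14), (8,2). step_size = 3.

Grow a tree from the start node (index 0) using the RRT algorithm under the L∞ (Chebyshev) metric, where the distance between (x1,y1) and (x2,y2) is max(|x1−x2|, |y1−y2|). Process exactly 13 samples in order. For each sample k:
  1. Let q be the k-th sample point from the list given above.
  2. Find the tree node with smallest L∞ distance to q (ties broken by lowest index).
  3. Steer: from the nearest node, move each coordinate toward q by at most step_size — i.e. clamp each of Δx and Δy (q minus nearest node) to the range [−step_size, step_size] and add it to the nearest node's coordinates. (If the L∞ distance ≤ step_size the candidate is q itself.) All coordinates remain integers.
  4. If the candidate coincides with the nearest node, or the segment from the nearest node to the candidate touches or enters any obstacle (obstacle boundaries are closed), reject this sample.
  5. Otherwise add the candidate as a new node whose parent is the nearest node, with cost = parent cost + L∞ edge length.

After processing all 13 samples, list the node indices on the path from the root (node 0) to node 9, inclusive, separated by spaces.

1. q=(1,2) nearest=0 d=2 new=(1,2) → add node 1 parent=0 cost=2
2. q=(2,0) nearest=0 d=2 new=(2,0) → add node 2 parent=0 cost=2
3. q=(5,0) nearest=2 d=3 new=(5,0) → add node 3 parent=2 cost=5
4. q=(4,6) nearest=1 d=4 new=(4,5) → blocked by [2,4]×[2,5], reject
5. q=(9,1) nearest=3 d=4 new=(8,1) → add node 4 parent=3 cost=8
6. q=(0,5) nearest=1 d=3 new=(0,5) → add node 5 parent=1 cost=5
7. q=(9,7) nearest=4 d=6 new=(9,4) → add node 6 parent=4 cost=11
8. q=(9,4) nearest=6 d=0 → coincident, reject
9. q=(7,14) nearest=5 d=9 new=(3,8) → add node 7 parent=5 cost=8
10. q=(3,12) nearest=7 d=4 new=(3,11) → add node 8 parent=7 cost=11
11. q=(8,3) nearest=6 d=1 new=(8,3) → add node 9 parent=6 cost=12
12. q=(9,14) nearest=7 d=6 new=(6,11) → add node 10 parent=7 cost=11
13. q=(8,2) nearest=4 d=1 new=(8,2) → add node 11 parent=4 cost=9

Path: 0 2 3 4 6 9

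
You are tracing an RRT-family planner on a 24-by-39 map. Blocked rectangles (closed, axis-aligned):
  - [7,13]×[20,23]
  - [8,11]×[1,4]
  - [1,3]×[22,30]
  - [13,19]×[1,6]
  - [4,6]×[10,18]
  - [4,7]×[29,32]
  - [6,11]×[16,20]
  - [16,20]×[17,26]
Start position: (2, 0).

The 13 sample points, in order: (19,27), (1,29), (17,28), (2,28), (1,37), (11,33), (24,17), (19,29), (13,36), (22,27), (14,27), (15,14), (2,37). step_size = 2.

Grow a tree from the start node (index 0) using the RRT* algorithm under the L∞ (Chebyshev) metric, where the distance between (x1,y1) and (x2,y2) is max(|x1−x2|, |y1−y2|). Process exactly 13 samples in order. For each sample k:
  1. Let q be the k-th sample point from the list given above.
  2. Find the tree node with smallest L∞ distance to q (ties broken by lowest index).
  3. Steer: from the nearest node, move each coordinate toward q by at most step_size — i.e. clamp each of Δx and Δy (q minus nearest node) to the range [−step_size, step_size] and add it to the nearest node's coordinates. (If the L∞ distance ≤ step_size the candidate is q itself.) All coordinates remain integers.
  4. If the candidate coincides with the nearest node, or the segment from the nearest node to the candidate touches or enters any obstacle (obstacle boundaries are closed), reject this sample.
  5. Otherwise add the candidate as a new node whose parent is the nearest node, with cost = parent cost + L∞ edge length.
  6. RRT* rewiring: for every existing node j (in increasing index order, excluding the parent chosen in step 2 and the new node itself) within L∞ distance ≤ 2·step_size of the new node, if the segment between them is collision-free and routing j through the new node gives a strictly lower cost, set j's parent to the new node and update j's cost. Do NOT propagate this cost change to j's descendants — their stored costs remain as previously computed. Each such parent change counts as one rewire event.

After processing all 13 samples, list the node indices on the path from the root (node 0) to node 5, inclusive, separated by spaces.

Path: 0 1 2 3 4 5

1. q=(19,27) nearest=0 d=27 new=(4,2) → add node 1 parent=0 cost=2
2. q=(1,29) nearest=1 d=27 new=(2,4) → add node 2 parent=1 cost=4
3. q=(17,28) nearest=2 d=24 new=(4,6) → add node 3 parent=2 cost=6
4. q=(2,28) nearest=3 d=22 new=(2,8) → add node 4 parent=3 cost=8
5. q=(1,37) nearest=4 d=29 new=(1,10) → add node 5 parent=4 cost=10
6. q=(11,33) nearest=5 d=23 new=(3,12) → add node 6 parent=5 cost=12
7. q=(24,17) nearest=1 d=20 new=(6,4) → add node 7 parent=1 cost=4
8. q=(19,29) nearest=6 d=17 new=(5,14) → blocked by [4,6]×[10,18], reject
9. q=(13,36) nearest=6 d=24 new=(5,14) → blocked by [4,6]×[10,18], reject
10. q=(22,27) nearest=6 d=19 new=(5,14) → blocked by [4,6]×[10,18], reject
11. q=(14,27) nearest=6 d=15 new=(5,14) → blocked by [4,6]×[10,18], reject
12. q=(15,14) nearest=7 d=10 new=(8,6) → add node 8 parent=7 cost=6
13. q=(2,37) nearest=6 d=25 new=(2,14) → add node 9 parent=6 cost=14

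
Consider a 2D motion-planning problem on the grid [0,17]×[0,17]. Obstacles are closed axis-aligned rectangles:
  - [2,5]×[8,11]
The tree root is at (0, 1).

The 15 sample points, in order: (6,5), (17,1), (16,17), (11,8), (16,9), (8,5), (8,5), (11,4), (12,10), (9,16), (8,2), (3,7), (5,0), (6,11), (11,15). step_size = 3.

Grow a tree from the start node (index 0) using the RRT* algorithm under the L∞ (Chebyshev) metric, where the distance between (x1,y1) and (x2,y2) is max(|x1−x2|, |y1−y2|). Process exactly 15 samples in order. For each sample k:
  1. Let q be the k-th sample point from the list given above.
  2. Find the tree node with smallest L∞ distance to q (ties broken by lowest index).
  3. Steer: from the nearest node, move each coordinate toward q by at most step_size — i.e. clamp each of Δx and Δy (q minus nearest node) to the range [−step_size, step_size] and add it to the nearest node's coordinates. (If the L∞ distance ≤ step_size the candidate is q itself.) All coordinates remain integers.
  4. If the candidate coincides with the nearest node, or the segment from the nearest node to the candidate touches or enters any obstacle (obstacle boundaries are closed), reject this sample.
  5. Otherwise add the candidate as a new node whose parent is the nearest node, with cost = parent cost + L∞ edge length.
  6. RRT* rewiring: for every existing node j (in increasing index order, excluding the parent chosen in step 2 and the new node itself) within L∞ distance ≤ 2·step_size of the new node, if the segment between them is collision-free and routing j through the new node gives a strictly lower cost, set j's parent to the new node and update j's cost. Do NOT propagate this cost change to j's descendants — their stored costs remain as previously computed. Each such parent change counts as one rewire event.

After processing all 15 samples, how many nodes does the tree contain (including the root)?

Node count: 15

1. q=(6,5) nearest=0 d=6 new=(3,4) → add node 1 parent=0 cost=3
2. q=(17,1) nearest=1 d=14 new=(6,1) → add node 2 parent=1 cost=6
3. q=(16,17) nearest=1 d=13 new=(6,7) → add node 3 parent=1 cost=6
4. q=(11,8) nearest=3 d=5 new=(9,8) → add node 4 parent=3 cost=9
5. q=(16,9) nearest=4 d=7 new=(12,9) → add node 5 parent=4 cost=12
6. q=(8,5) nearest=3 d=2 new=(8,5) → add node 6 parent=3 cost=8
7. q=(8,5) nearest=6 d=0 → coincident, reject
8. q=(11,4) nearest=6 d=3 new=(11,4) → add node 7 parent=6 cost=11
9. q=(12,10) nearest=5 d=1 new=(12,10) → add node 8 parent=5 cost=13
10. q=(9,16) nearest=8 d=6 new=(9,13) → add node 9 parent=8 cost=16
11. q=(8,2) nearest=2 d=2 new=(8,2) → add node 10 parent=2 cost=8
12. q=(3,7) nearest=1 d=3 new=(3,7) → add node 11 parent=1 cost=6
13. q=(5,0) nearest=2 d=1 new=(5,0) → add node 12 parent=2 cost=7
14. q=(6,11) nearest=4 d=3 new=(6,11) → add node 13 parent=4 cost=12; rewire 9→13 (15<16)
15. q=(11,15) nearest=9 d=2 new=(11,15) → add node 14 parent=9 cost=17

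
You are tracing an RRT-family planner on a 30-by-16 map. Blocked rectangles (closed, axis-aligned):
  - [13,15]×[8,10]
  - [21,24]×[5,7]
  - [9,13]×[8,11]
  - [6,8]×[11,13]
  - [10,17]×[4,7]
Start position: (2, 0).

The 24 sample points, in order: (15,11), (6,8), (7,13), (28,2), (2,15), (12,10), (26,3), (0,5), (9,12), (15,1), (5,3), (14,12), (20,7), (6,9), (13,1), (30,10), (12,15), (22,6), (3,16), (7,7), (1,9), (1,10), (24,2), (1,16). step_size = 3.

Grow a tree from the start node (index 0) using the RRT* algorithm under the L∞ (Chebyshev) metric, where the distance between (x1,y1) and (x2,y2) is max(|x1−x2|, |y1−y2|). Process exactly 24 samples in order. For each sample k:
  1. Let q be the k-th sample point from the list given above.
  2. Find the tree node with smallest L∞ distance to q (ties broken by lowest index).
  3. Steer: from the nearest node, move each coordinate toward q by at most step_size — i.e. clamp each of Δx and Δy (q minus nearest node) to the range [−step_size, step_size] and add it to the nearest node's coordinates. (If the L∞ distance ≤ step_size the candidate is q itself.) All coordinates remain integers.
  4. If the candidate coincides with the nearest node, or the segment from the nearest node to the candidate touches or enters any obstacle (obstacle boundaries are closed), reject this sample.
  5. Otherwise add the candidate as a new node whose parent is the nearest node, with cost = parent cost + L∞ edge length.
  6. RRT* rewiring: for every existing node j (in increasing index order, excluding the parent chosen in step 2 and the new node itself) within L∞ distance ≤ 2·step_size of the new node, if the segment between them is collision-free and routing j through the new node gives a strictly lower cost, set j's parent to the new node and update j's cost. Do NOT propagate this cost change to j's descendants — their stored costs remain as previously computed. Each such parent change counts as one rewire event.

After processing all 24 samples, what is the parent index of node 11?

Parent of node 11: 4

1. q=(15,11) nearest=0 d=13 new=(5,3) → add node 1 parent=0 cost=3
2. q=(6,8) nearest=1 d=5 new=(6,6) → add node 2 parent=1 cost=6
3. q=(7,13) nearest=2 d=7 new=(7,9) → add node 3 parent=2 cost=9
4. q=(28,2) nearest=3 d=21 new=(10,6) → blocked by [10,17]×[4,7], reject
5. q=(2,15) nearest=3 d=6 new=(4,12) → add node 4 parent=3 cost=12
6. q=(12,10) nearest=3 d=5 new=(10,10) → blocked by [9,13]×[8,11], reject
7. q=(26,3) nearest=3 d=19 new=(10,6) → blocked by [10,17]×[4,7], reject
8. q=(0,5) nearest=0 d=5 new=(0,3) → add node 5 parent=0 cost=3
9. q=(9,12) nearest=3 d=3 new=(9,12) → add node 6 parent=3 cost=12
10. q=(15,1) nearest=3 d=8 new=(10,6) → blocked by [10,17]×[4,7], reject
11. q=(5,3) nearest=1 d=0 → coincident, reject
12. q=(14,12) nearest=6 d=5 new=(12,12) → add node 7 parent=6 cost=15
13. q=(20,7) nearest=7 d=8 new=(15,9) → blocked by [13,15]×[8,10], reject
14. q=(6,9) nearest=3 d=1 new=(6,9) → add node 8 parent=3 cost=10
15. q=(13,1) nearest=2 d=7 new=(9,3) → add node 9 parent=2 cost=9
16. q=(30,10) nearest=7 d=18 new=(15,10) → blocked by [13,15]×[8,10], reject
17. q=(12,15) nearest=6 d=3 new=(12,15) → add node 10 parent=6 cost=15
18. q=(22,6) nearest=7 d=10 new=(15,9) → blocked by [13,15]×[8,10], reject
19. q=(3,16) nearest=4 d=4 new=(3,15) → add node 11 parent=4 cost=15
20. q=(7,7) nearest=2 d=1 new=(7,7) → add node 12 parent=2 cost=7; rewire 8→12 (9<10)
21. q=(1,9) nearest=4 d=3 new=(1,9) → add node 13 parent=4 cost=15
22. q=(1,10) nearest=13 d=1 new=(1,10) → add node 14 parent=13 cost=16
23. q=(24,2) nearest=7 d=12 new=(15,9) → blocked by [13,15]×[8,10], reject
24. q=(1,16) nearest=11 d=2 new=(1,16) → add node 15 parent=11 cost=17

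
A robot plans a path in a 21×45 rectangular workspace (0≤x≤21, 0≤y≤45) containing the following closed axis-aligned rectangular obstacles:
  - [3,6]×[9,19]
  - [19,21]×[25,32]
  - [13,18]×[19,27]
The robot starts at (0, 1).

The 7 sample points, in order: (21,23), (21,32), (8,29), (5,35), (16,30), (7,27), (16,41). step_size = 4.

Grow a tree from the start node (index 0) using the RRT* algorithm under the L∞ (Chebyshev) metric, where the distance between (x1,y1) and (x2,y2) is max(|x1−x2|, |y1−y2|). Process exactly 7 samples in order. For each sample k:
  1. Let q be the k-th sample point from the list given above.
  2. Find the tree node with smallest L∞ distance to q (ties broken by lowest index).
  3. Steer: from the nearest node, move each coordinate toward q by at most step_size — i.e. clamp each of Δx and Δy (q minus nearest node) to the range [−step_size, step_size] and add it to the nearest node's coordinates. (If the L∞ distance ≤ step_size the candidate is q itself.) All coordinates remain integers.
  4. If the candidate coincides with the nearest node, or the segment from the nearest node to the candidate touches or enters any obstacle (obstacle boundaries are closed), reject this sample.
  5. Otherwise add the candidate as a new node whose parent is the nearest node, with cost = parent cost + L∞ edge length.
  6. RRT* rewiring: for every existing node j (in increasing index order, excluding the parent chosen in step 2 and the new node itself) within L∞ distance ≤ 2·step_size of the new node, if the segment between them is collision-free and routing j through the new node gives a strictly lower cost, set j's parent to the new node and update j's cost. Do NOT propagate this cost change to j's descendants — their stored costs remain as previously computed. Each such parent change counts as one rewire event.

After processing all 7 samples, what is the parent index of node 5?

Parent of node 5: 4

1. q=(21,23) nearest=0 d=22 new=(4,5) → add node 1 parent=0 cost=4
2. q=(21,32) nearest=1 d=27 new=(8,9) → add node 2 parent=1 cost=8
3. q=(8,29) nearest=2 d=20 new=(8,13) → add node 3 parent=2 cost=12
4. q=(5,35) nearest=3 d=22 new=(5,17) → blocked by [3,6]×[9,19], reject
5. q=(16,30) nearest=3 d=17 new=(12,17) → add node 4 parent=3 cost=16
6. q=(7,27) nearest=4 d=10 new=(8,21) → add node 5 parent=4 cost=20
7. q=(16,41) nearest=5 d=20 new=(12,25) → add node 6 parent=5 cost=24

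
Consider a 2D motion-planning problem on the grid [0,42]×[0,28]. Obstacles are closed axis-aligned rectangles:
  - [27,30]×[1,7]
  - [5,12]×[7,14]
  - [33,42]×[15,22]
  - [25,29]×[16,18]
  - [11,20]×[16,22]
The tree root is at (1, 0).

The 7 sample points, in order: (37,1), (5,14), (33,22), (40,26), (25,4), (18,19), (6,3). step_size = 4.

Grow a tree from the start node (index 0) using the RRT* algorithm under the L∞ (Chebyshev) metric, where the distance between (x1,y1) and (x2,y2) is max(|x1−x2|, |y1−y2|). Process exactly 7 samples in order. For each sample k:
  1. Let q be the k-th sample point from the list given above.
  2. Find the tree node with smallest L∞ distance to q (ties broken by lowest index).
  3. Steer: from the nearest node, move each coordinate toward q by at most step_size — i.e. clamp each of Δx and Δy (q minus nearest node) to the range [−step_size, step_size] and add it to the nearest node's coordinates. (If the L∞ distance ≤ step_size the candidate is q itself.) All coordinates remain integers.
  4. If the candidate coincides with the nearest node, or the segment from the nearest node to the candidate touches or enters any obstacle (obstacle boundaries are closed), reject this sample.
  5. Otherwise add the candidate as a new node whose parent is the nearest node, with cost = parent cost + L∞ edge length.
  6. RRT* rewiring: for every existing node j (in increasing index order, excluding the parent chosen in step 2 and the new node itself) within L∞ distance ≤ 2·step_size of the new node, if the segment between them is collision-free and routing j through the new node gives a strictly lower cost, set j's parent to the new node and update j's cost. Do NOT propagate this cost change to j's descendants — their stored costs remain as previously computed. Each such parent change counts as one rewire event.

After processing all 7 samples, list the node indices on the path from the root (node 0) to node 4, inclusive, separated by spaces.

Path: 0 1 3 4

1. q=(37,1) nearest=0 d=36 new=(5,1) → add node 1 parent=0 cost=4
2. q=(5,14) nearest=1 d=13 new=(5,5) → add node 2 parent=1 cost=8
3. q=(33,22) nearest=1 d=28 new=(9,5) → add node 3 parent=1 cost=8
4. q=(40,26) nearest=3 d=31 new=(13,9) → blocked by [5,12]×[7,14], reject
5. q=(25,4) nearest=3 d=16 new=(13,4) → add node 4 parent=3 cost=12
6. q=(18,19) nearest=2 d=14 new=(9,9) → blocked by [5,12]×[7,14], reject
7. q=(6,3) nearest=1 d=2 new=(6,3) → add node 5 parent=1 cost=6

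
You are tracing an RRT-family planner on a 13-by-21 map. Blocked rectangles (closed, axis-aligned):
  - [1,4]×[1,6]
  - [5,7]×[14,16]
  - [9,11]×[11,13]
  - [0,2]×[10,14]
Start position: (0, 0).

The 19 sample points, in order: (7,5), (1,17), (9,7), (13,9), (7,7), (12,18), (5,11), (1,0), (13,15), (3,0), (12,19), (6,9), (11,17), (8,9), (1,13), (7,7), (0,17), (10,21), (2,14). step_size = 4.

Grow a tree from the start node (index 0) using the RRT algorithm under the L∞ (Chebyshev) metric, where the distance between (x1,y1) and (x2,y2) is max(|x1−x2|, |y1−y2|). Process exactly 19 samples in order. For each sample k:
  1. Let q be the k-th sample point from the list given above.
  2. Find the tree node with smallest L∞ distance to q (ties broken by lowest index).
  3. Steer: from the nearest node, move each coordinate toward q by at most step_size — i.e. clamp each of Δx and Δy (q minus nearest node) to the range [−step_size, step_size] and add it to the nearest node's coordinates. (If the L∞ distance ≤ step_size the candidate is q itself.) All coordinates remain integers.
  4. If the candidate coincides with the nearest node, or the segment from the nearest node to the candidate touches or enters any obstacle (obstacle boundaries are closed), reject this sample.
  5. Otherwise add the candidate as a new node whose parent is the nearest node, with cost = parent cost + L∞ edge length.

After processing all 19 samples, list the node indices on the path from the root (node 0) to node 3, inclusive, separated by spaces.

Path: 0 3

1. q=(7,5) nearest=0 d=7 new=(4,4) → blocked by [1,4]×[1,6], reject
2. q=(1,17) nearest=0 d=17 new=(1,4) → blocked by [1,4]×[1,6], reject
3. q=(9,7) nearest=0 d=9 new=(4,4) → blocked by [1,4]×[1,6], reject
4. q=(13,9) nearest=0 d=13 new=(4,4) → blocked by [1,4]×[1,6], reject
5. q=(7,7) nearest=0 d=7 new=(4,4) → blocked by [1,4]×[1,6], reject
6. q=(12,18) nearest=0 d=18 new=(4,4) → blocked by [1,4]×[1,6], reject
7. q=(5,11) nearest=0 d=11 new=(4,4) → blocked by [1,4]×[1,6], reject
8. q=(1,0) nearest=0 d=1 new=(1,0) → add node 1 parent=0 cost=1
9. q=(13,15) nearest=0 d=15 new=(4,4) → blocked by [1,4]×[1,6], reject
10. q=(3,0) nearest=1 d=2 new=(3,0) → add node 2 parent=1 cost=3
11. q=(12,19) nearest=0 d=19 new=(4,4) → blocked by [1,4]×[1,6], reject
12. q=(6,9) nearest=0 d=9 new=(4,4) → blocked by [1,4]×[1,6], reject
13. q=(11,17) nearest=0 d=17 new=(4,4) → blocked by [1,4]×[1,6], reject
14. q=(8,9) nearest=0 d=9 new=(4,4) → blocked by [1,4]×[1,6], reject
15. q=(1,13) nearest=0 d=13 new=(1,4) → blocked by [1,4]×[1,6], reject
16. q=(7,7) nearest=0 d=7 new=(4,4) → blocked by [1,4]×[1,6], reject
17. q=(0,17) nearest=0 d=17 new=(0,4) → add node 3 parent=0 cost=4
18. q=(10,21) nearest=3 d=17 new=(4,8) → blocked by [1,4]×[1,6], reject
19. q=(2,14) nearest=3 d=10 new=(2,8) → blocked by [1,4]×[1,6], reject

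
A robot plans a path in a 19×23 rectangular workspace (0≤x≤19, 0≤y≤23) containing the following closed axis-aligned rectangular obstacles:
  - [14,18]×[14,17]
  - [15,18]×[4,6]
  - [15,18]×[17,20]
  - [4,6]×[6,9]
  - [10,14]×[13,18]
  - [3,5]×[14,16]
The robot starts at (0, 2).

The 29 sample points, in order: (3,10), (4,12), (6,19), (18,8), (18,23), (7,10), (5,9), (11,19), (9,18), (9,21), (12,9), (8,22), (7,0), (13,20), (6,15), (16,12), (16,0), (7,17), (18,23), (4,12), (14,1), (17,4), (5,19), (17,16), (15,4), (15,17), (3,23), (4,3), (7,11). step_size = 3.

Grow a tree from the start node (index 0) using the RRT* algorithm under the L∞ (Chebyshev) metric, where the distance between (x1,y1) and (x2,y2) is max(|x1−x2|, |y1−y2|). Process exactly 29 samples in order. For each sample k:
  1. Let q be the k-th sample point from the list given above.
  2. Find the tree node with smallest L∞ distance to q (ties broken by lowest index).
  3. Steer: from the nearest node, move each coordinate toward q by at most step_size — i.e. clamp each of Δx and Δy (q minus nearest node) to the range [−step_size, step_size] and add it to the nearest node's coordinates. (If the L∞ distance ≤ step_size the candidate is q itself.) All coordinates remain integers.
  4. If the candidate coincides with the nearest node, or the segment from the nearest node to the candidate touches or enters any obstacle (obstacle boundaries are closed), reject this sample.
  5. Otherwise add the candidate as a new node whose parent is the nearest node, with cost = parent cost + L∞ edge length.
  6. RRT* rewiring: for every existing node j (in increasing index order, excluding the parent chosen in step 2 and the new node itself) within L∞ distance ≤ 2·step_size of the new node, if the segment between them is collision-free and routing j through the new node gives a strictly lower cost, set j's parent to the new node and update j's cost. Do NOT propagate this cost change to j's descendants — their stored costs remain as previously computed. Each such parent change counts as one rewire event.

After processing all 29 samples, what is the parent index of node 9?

Parent of node 9: 6

1. q=(3,10) nearest=0 d=8 new=(3,5) → add node 1 parent=0 cost=3
2. q=(4,12) nearest=1 d=7 new=(4,8) → blocked by [4,6]×[6,9], reject
3. q=(6,19) nearest=1 d=14 new=(6,8) → blocked by [4,6]×[6,9], reject
4. q=(18,8) nearest=1 d=15 new=(6,8) → blocked by [4,6]×[6,9], reject
5. q=(18,23) nearest=1 d=18 new=(6,8) → blocked by [4,6]×[6,9], reject
6. q=(7,10) nearest=1 d=5 new=(6,8) → blocked by [4,6]×[6,9], reject
7. q=(5,9) nearest=1 d=4 new=(5,8) → blocked by [4,6]×[6,9], reject
8. q=(11,19) nearest=1 d=14 new=(6,8) → blocked by [4,6]×[6,9], reject
9. q=(9,18) nearest=1 d=13 new=(6,8) → blocked by [4,6]×[6,9], reject
10. q=(9,21) nearest=1 d=16 new=(6,8) → blocked by [4,6]×[6,9], reject
11. q=(12,9) nearest=1 d=9 new=(6,8) → blocked by [4,6]×[6,9], reject
12. q=(8,22) nearest=1 d=17 new=(6,8) → blocked by [4,6]×[6,9], reject
13. q=(7,0) nearest=1 d=5 new=(6,2) → add node 2 parent=1 cost=6
14. q=(13,20) nearest=1 d=15 new=(6,8) → blocked by [4,6]×[6,9], reject
15. q=(6,15) nearest=1 d=10 new=(6,8) → blocked by [4,6]×[6,9], reject
16. q=(16,12) nearest=2 d=10 new=(9,5) → add node 3 parent=2 cost=9
17. q=(16,0) nearest=3 d=7 new=(12,2) → add node 4 parent=3 cost=12
18. q=(7,17) nearest=1 d=12 new=(6,8) → blocked by [4,6]×[6,9], reject
19. q=(18,23) nearest=1 d=18 new=(6,8) → blocked by [4,6]×[6,9], reject
20. q=(4,12) nearest=1 d=7 new=(4,8) → blocked by [4,6]×[6,9], reject
21. q=(14,1) nearest=4 d=2 new=(14,1) → add node 5 parent=4 cost=14
22. q=(17,4) nearest=5 d=3 new=(17,4) → blocked by [15,18]×[4,6], reject
23. q=(5,19) nearest=1 d=14 new=(5,8) → blocked by [4,6]×[6,9], reject
24. q=(17,16) nearest=3 d=11 new=(12,8) → add node 6 parent=3 cost=12
25. q=(15,4) nearest=4 d=3 new=(15,4) → blocked by [15,18]×[4,6], reject
26. q=(15,17) nearest=6 d=9 new=(15,11) → add node 7 parent=6 cost=15
27. q=(3,23) nearest=7 d=12 new=(12,14) → blocked by [10,14]×[13,18], reject
28. q=(4,3) nearest=1 d=2 new=(4,3) → add node 8 parent=1 cost=5
29. q=(7,11) nearest=6 d=5 new=(9,11) → add node 9 parent=6 cost=15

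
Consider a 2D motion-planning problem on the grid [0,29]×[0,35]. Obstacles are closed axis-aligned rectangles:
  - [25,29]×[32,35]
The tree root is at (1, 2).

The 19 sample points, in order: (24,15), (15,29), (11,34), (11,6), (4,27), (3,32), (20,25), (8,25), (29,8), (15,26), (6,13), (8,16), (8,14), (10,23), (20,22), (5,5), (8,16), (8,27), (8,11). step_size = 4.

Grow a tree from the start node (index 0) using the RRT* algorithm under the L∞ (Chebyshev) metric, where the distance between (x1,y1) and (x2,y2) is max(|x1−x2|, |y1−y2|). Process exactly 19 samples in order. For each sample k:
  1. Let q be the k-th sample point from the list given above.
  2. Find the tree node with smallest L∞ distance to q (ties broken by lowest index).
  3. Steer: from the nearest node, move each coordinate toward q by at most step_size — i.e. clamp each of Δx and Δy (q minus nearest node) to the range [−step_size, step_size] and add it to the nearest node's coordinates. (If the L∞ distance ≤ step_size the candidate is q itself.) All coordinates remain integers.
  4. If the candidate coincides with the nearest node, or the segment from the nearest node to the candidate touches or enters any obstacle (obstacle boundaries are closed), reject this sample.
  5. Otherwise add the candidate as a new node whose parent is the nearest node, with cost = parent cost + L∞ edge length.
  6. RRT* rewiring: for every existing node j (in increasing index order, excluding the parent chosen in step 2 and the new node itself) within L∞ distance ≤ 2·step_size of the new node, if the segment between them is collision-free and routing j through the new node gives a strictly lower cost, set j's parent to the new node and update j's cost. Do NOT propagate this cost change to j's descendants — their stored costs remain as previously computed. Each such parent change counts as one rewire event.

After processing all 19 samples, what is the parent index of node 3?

Parent of node 3: 2

1. q=(24,15) nearest=0 d=23 new=(5,6) → add node 1 parent=0 cost=4
2. q=(15,29) nearest=1 d=23 new=(9,10) → add node 2 parent=1 cost=8
3. q=(11,34) nearest=2 d=24 new=(11,14) → add node 3 parent=2 cost=12
4. q=(11,6) nearest=2 d=4 new=(11,6) → add node 4 parent=2 cost=12
5. q=(4,27) nearest=3 d=13 new=(7,18) → add node 5 parent=3 cost=16
6. q=(3,32) nearest=5 d=14 new=(3,22) → add node 6 parent=5 cost=20
7. q=(20,25) nearest=3 d=11 new=(15,18) → add node 7 parent=3 cost=16
8. q=(8,25) nearest=6 d=5 new=(7,25) → add node 8 parent=6 cost=24
9. q=(29,8) nearest=7 d=14 new=(19,14) → add node 9 parent=7 cost=20
10. q=(15,26) nearest=5 d=8 new=(11,22) → add node 10 parent=5 cost=20
11. q=(6,13) nearest=2 d=3 new=(6,13) → add node 11 parent=2 cost=11
12. q=(8,16) nearest=5 d=2 new=(8,16) → add node 12 parent=5 cost=18
13. q=(8,14) nearest=11 d=2 new=(8,14) → add node 13 parent=11 cost=13; rewire 12→13 (15<18)
14. q=(10,23) nearest=10 d=1 new=(10,23) → add node 14 parent=10 cost=21
15. q=(20,22) nearest=7 d=5 new=(19,22) → add node 15 parent=7 cost=20
16. q=(5,5) nearest=1 d=1 new=(5,5) → add node 16 parent=1 cost=5; rewire 4→16 (11<12)
17. q=(8,16) nearest=12 d=0 → coincident, reject
18. q=(8,27) nearest=8 d=2 new=(8,27) → add node 17 parent=8 cost=26
19. q=(8,11) nearest=2 d=1 new=(8,11) → add node 18 parent=2 cost=9; rewire 12→18 (14<15); rewire 13→18 (12<13)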